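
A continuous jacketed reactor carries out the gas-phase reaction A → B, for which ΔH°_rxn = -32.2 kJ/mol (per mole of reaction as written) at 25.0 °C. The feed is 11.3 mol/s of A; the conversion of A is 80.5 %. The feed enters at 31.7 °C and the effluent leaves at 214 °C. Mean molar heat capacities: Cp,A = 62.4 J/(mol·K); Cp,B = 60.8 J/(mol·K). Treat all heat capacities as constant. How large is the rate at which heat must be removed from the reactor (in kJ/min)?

Q_out = 10000 kJ/min

Extent of reaction ξ = 0.805 × 11.3 = 9.0965 mol/s
Reaction term: ξ·ΔH°_rxn = 9.0965 × -32.2 = -292.91 kJ/s
Sensible, feed 31.7→25 °C: -4.7243 kJ/s
Outlet flows (mol/s): A 2.2035, B 9.0965
Sensible, products 25→214 °C: 130.52 kJ/s
Q = ΔH = -167.11 kJ/s = -167.11 kW
Heat removed = 10027 kJ/min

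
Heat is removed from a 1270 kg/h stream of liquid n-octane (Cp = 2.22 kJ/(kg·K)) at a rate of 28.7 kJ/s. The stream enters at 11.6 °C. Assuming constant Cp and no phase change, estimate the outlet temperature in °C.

T_out = -25.0 °C

Q = 28.7 kJ/s = 103320 kJ/h
ΔT = Q/(ṁ·Cp) = 103320/(1270×2.22) = 36.646 K
T_out = 11.6 − 36.646 = -25.046 °C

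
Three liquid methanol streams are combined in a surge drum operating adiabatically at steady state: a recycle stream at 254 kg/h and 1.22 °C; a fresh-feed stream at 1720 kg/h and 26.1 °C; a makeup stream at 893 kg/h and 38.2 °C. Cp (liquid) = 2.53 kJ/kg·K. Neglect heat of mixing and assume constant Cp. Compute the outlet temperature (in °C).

T_out = 27.7 °C

Energy balance with Q = 0: Σ ṁᵢCp,ᵢ(T_out − Tᵢ) = 0
T_out = Σ ṁᵢCp,ᵢTᵢ / Σ ṁᵢCp,ᵢ
      = 200670 / 7253.5 = 27.665 °C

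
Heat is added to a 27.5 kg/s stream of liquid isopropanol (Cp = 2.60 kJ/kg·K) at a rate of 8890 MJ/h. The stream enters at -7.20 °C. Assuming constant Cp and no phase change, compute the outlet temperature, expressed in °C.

Q = 8890 MJ/h = 2469.4 kJ/s
ΔT = Q/(ṁ·Cp) = 2469.4/(27.5×2.60) = 34.538 K
T_out = -7.20 + 34.538 = 27.338 °C

T_out = 27.3 °C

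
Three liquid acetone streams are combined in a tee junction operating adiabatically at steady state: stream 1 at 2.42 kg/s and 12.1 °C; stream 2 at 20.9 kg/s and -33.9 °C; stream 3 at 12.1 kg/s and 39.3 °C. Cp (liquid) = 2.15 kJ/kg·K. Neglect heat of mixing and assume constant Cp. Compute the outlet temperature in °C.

T_out = -5.75 °C

No heat crosses the boundary, so H_out = H_in.
Σ ṁᵢCp,ᵢTᵢ = 2.42×2.15×12.1 + 20.9×2.15×-33.9 + 12.1×2.15×39.3 = -437.95
Σ ṁᵢCp,ᵢ = 2.42×2.15 + 20.9×2.15 + 12.1×2.15 = 76.153
T_out = -437.95 / 76.153 = -5.7509 °C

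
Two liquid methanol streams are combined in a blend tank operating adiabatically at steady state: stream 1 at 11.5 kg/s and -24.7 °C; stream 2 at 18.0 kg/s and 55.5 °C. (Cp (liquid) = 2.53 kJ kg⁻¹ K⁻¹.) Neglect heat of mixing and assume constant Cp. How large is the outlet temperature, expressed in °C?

Adiabatic, steady state ⇒ Σ ṁᵢCp,ᵢ(T_out − Tᵢ) = 0
T_out = Σ ṁᵢCp,ᵢTᵢ / Σ ṁᵢCp,ᵢ
      = 1808.8 / 74.635 = 24.236 °C

T_out = 24.2 °C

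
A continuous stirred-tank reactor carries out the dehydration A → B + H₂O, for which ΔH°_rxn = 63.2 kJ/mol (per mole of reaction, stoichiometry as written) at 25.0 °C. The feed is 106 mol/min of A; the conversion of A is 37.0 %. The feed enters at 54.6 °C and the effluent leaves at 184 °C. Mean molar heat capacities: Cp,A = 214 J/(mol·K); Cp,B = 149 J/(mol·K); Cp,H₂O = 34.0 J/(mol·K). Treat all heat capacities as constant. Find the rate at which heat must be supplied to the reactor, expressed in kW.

Q_in = 87.0 kW

Extent of reaction ξ = 0.370 × 106 = 39.22 mol/min
Reaction term: ξ·ΔH°_rxn = 39.22 × 63.2 = 2478.7 kJ/min
Sensible, feed 54.6→25 °C: -671.45 kJ/min
Outlet flows (mol/min): A 66.78, B 39.22, H₂O 39.22
Sensible, products 25→184 °C: 3413.4 kJ/min
Q = ΔH = 5220.7 kJ/min = 87.012 kW
Heat supplied = 87.012 kW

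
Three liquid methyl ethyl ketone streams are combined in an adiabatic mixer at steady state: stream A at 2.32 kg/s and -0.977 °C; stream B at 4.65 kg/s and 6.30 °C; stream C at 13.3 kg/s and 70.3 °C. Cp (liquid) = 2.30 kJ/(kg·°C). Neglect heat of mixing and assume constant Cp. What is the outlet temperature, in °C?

T_out = 47.5 °C

No heat crosses the boundary, so H_out = H_in.
T_out = Σ ṁᵢCp,ᵢTᵢ / Σ ṁᵢCp,ᵢ
      = 2212.6 / 46.621 = 47.46 °C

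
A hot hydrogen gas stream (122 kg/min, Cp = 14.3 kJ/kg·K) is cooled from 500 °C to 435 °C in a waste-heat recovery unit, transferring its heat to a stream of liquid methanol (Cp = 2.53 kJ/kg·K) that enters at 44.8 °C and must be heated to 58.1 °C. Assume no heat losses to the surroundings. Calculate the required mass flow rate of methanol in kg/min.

ṁ_c = 3370 kg/min

Heat released by hot stream: Q = 122 × 14.3 × (500 − 435) = 113400 kJ/min
Energy balance on cold side (adiabatic exchanger): Q = ṁ_c·Cp_c·(T_c,out − T_c,in)
ṁ_c = 113400 / [2.53 × (58.1 − 44.8)] = 3370.1 kg/min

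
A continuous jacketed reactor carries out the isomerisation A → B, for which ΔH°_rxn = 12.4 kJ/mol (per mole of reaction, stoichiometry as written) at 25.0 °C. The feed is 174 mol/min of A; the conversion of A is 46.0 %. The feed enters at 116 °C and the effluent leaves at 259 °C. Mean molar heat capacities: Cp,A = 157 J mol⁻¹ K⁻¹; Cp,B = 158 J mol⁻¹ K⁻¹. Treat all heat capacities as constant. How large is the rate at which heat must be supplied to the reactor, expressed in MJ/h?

Extent of reaction ξ = 0.460 × 174 = 80.04 mol/min
Reaction term: ξ·ΔH°_rxn = 80.04 × 12.4 = 992.5 kJ/min
Sensible, feed 116→25 °C: -2485.9 kJ/min
Outlet flows (mol/min): A 93.96, B 80.04
Sensible, products 25→259 °C: 6411.1 kJ/min
Q = ΔH = 4917.7 kJ/min = 81.962 kW
Heat supplied = 295.06 MJ/h

Q_in = 295 MJ/h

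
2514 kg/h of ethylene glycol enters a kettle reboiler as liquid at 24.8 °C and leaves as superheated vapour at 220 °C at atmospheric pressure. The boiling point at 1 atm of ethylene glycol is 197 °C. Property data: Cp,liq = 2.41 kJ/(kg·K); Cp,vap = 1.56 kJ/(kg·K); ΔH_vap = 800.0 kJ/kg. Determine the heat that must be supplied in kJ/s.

liquid 24.8→197 °C: 415 kJ/kg
vaporisation at 197 °C: 800 kJ/kg
vapour 197→220 °C: 35.88 kJ/kg
Δh = 415 + 800 + 35.88 = 1250.9 kJ/kg
Q = ṁ·Δh = 2514 kg/h × 1250.9 kJ/kg = 3.1447e+06 kJ/h
|Q| = 873.53 kW

Q = 874 kJ/s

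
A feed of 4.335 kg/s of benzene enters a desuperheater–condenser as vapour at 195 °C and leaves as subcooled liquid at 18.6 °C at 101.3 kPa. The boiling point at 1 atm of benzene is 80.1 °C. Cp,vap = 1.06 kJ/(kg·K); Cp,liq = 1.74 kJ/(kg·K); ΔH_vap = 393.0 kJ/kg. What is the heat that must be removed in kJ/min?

Q_c = 162000 kJ/min

vapour 195→80.1 °C: -121.79 kJ/kg
condensation at 80.1 °C: -393 kJ/kg
liquid 80.1→18.6 °C: -107.01 kJ/kg
Δh = -121.79 + -393 + -107.01 = -621.8 kJ/kg
Q = ṁ·Δh = 4.335 kg/s × -621.8 kJ/kg = -2695.5 kJ/s
|Q| = 2695.5 kW = 161730 kJ/min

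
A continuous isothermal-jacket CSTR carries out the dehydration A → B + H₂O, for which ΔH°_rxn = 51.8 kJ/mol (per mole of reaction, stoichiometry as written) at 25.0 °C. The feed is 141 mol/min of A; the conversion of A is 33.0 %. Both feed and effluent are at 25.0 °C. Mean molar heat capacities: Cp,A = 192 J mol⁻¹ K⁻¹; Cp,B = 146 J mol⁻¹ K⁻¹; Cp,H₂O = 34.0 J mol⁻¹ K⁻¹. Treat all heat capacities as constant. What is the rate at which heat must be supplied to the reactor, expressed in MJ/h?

Q_in = 145 MJ/h

Extent of reaction ξ = 0.330 × 141 = 46.53 mol/min
Reaction term: ξ·ΔH°_rxn = 46.53 × 51.8 = 2410.3 kJ/min
Q = ΔH = 2410.3 kJ/min = 40.171 kW
Heat supplied = 144.62 MJ/h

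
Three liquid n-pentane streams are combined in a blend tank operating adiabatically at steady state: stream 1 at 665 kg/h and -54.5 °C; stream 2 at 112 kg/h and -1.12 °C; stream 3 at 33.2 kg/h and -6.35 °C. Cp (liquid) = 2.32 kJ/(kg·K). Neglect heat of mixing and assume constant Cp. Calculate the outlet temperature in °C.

Energy balance with Q = 0: Σ ṁᵢCp,ᵢ(T_out − Tᵢ) = 0
Σ ṁᵢCp,ᵢTᵢ = 665×2.32×-54.5 + 112×2.32×-1.12 + 33.2×2.32×-6.35 = -84863
Σ ṁᵢCp,ᵢ = 665×2.32 + 112×2.32 + 33.2×2.32 = 1879.7
T_out = -84863 / 1879.7 = -45.148 °C

T_out = -45.1 °C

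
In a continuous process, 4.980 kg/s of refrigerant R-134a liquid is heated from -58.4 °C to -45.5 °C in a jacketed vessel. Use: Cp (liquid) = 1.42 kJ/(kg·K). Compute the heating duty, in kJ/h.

Q = ṁ·Cp·ΔT = 4.980 × 1.42 × (-45.5 − -58.4) = 91.224 kJ/s
Heating duty = 328410 kJ/h

Q = 328000 kJ/h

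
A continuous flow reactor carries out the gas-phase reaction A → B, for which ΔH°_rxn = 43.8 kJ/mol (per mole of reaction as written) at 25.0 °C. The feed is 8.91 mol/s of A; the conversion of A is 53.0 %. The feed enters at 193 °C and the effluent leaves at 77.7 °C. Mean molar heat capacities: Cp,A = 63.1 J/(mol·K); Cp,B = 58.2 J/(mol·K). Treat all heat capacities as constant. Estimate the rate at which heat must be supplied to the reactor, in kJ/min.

Extent of reaction ξ = 0.530 × 8.91 = 4.7223 mol/s
Reaction term: ξ·ΔH°_rxn = 4.7223 × 43.8 = 206.84 kJ/s
Sensible, feed 193→25 °C: -94.453 kJ/s
Outlet flows (mol/s): A 4.1877, B 4.7223
Sensible, products 25→77.7 °C: 28.41 kJ/s
Q = ΔH = 140.79 kJ/s = 140.79 kW
Heat supplied = 8447.6 kJ/min

Q_in = 8450 kJ/min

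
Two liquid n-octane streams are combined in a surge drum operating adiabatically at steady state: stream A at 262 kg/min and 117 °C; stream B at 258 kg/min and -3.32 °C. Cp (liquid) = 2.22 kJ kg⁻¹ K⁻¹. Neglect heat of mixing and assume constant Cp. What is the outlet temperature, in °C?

T_out = 57.3 °C

Energy balance with Q = 0: Σ ṁᵢCp,ᵢ(T_out − Tᵢ) = 0
T_out = Σ ṁᵢCp,ᵢTᵢ / Σ ṁᵢCp,ᵢ
      = 66150 / 1154.4 = 57.303 °C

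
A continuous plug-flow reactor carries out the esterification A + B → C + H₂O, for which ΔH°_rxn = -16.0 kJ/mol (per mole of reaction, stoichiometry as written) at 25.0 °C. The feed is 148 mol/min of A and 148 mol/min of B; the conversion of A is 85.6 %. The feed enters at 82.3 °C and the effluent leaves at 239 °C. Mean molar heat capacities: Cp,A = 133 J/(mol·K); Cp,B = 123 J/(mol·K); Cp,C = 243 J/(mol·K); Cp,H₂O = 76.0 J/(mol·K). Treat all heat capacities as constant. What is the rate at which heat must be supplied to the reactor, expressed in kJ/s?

Extent of reaction ξ = 0.856 × 148 = 126.69 mol/min
Reaction term: ξ·ΔH°_rxn = 126.69 × -16.0 = -2027 kJ/min
Sensible, feed 82.3→25 °C: -2171 kJ/min
Outlet flows (mol/min): A 21.312, B 21.312, C 126.69, H₂O 126.69
Sensible, products 25→239 °C: 9816 kJ/min
Q = ΔH = 5618 kJ/min = 93.634 kW
Heat supplied = 93.634 kJ/s

Q_in = 93.6 kJ/s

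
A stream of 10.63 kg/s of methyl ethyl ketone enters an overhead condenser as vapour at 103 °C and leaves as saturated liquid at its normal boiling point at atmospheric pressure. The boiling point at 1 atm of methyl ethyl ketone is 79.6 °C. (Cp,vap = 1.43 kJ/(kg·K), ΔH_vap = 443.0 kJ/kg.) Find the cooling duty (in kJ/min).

Q_c = 304000 kJ/min

vapour 103→79.6 °C: -33.462 kJ/kg
condensation at 79.6 °C: -443 kJ/kg
Δh = -33.462 + -443 = -476.46 kJ/kg
Q = ṁ·Δh = 10.63 kg/s × -476.46 kJ/kg = -5064.8 kJ/s
|Q| = 5064.8 kW = 303890 kJ/min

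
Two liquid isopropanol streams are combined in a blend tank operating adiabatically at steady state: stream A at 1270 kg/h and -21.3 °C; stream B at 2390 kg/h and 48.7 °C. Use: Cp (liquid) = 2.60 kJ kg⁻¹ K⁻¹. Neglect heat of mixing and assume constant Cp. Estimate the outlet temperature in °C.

Adiabatic, steady state ⇒ Σ ṁᵢCp,ᵢ(T_out − Tᵢ) = 0
Σ ṁᵢCp,ᵢTᵢ = 1270×2.60×-21.3 + 2390×2.60×48.7 = 232290
Σ ṁᵢCp,ᵢ = 1270×2.60 + 2390×2.60 = 9516
T_out = 232290 / 9516 = 24.41 °C

T_out = 24.4 °C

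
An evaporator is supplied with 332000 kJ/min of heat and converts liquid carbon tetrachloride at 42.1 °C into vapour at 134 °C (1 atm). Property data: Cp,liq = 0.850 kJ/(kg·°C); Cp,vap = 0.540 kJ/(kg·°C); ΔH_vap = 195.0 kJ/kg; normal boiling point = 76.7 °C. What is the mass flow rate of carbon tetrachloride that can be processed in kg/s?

ṁ = 21.7 kg/s

Δh = 0.850×(76.7−42.1) + 195.0 + 0.540×(134−76.7) = 255.35 kJ/kg
Q = 332000 kJ/min = 5533.3 kJ/s = 5533.3 kJ/s
ṁ = Q/Δh = 5533.3 / 255.35 = 21.669 kg/s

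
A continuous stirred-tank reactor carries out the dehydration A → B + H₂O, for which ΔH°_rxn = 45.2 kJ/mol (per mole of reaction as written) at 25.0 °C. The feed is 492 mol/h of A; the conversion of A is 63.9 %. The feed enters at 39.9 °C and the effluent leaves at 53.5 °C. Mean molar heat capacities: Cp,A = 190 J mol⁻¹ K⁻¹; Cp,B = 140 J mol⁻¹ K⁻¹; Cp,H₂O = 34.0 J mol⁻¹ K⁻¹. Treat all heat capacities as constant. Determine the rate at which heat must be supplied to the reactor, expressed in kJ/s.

Q_in = 4.26 kJ/s

Extent of reaction ξ = 0.639 × 492 = 314.39 mol/h
Reaction term: ξ·ΔH°_rxn = 314.39 × 45.2 = 14210 kJ/h
Sensible, feed 39.9→25 °C: -1392.9 kJ/h
Outlet flows (mol/h): A 177.61, B 314.39, H₂O 314.39
Sensible, products 25→53.5 °C: 2520.8 kJ/h
Q = ΔH = 15338 kJ/h = 4.2606 kW
Heat supplied = 4.2606 kJ/s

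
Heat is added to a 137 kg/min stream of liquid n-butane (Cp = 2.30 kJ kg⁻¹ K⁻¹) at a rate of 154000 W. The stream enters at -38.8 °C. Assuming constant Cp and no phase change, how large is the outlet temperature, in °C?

Q = 154000 W = 9240 kJ/min
ΔT = Q/(ṁ·Cp) = 9240/(137×2.30) = 29.324 K
T_out = -38.8 + 29.324 = -9.476 °C

T_out = -9.48 °C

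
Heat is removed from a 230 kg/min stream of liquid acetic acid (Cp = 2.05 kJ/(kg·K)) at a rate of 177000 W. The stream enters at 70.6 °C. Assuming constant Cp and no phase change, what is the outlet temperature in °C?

Q = 177000 W = 10620 kJ/min
ΔT = Q/(ṁ·Cp) = 10620/(230×2.05) = 22.524 K
T_out = 70.6 − 22.524 = 48.076 °C

T_out = 48.1 °C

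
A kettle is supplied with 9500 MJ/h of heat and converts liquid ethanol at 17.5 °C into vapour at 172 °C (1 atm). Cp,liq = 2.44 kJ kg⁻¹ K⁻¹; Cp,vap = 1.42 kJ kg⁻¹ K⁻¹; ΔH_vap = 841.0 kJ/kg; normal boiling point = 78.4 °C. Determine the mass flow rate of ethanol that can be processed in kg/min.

Δh = 2.44×(78.4−17.5) + 841.0 + 1.42×(172−78.4) = 1122.5 kJ/kg
Q = 9500 MJ/h = 2638.9 kJ/s = 158330 kJ/min
ṁ = Q/Δh = 158330 / 1122.5 = 141.05 kg/min

ṁ = 141 kg/min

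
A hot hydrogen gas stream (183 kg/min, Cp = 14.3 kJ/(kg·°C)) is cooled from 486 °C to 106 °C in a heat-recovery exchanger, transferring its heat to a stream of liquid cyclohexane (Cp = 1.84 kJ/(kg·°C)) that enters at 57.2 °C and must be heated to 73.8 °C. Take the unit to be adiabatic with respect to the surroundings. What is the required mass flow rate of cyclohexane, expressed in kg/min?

ṁ_c = 32600 kg/min

Heat released by hot stream: Q = 183 × 14.3 × (486 − 106) = 994420 kJ/min
Energy balance on cold side (adiabatic exchanger): Q = ṁ_c·Cp_c·(T_c,out − T_c,in)
ṁ_c = 994420 / [1.84 × (73.8 − 57.2)] = 32557 kg/min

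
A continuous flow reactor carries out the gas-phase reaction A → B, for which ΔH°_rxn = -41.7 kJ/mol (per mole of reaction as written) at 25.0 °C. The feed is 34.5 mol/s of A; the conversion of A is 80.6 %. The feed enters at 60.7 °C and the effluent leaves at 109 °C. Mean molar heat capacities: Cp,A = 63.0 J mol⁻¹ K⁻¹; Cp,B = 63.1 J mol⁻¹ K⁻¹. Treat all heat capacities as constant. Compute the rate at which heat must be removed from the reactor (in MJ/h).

Q_out = 3800 MJ/h

Extent of reaction ξ = 0.806 × 34.5 = 27.807 mol/s
Reaction term: ξ·ΔH°_rxn = 27.807 × -41.7 = -1159.6 kJ/s
Sensible, feed 60.7→25 °C: -77.594 kJ/s
Outlet flows (mol/s): A 6.693, B 27.807
Sensible, products 25→109 °C: 182.81 kJ/s
Q = ΔH = -1054.3 kJ/s = -1054.3 kW
Heat removed = 3795.6 MJ/h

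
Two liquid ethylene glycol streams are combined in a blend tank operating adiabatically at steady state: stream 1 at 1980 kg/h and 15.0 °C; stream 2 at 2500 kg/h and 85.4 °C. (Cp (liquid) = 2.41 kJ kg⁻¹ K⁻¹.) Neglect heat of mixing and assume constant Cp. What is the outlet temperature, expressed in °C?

No heat crosses the boundary, so H_out = H_in.
Σ ṁᵢCp,ᵢTᵢ = 1980×2.41×15.0 + 2500×2.41×85.4 = 586110
Σ ṁᵢCp,ᵢ = 1980×2.41 + 2500×2.41 = 10797
T_out = 586110 / 10797 = 54.286 °C

T_out = 54.3 °C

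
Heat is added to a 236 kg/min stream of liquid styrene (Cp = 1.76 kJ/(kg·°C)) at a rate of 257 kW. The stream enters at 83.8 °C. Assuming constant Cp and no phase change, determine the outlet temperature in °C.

Q = 257 kW = 15420 kJ/min
ΔT = Q/(ṁ·Cp) = 15420/(236×1.76) = 37.124 K
T_out = 83.8 + 37.124 = 120.92 °C

T_out = 121 °C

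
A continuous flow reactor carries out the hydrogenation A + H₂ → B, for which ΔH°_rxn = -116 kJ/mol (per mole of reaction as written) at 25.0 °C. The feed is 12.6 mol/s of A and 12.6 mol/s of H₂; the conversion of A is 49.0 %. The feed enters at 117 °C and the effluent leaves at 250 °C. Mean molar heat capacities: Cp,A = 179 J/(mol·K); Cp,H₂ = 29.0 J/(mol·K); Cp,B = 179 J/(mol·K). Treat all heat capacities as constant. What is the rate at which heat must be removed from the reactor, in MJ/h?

Q_out = 1470 MJ/h

Extent of reaction ξ = 0.490 × 12.6 = 6.174 mol/s
Reaction term: ξ·ΔH°_rxn = 6.174 × -116 = -716.18 kJ/s
Sensible, feed 117→25 °C: -241.11 kJ/s
Outlet flows (mol/s): A 6.426, H₂ 6.426, B 6.174
Sensible, products 25→250 °C: 549.39 kJ/s
Q = ΔH = -407.9 kJ/s = -407.9 kW
Heat removed = 1468.5 MJ/h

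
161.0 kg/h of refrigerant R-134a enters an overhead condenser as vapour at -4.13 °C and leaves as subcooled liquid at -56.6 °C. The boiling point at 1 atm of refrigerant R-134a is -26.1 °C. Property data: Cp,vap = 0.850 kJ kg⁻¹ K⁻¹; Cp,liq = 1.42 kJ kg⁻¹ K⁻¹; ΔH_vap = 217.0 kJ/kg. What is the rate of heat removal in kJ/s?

vapour -4.13→-26.1 °C: -18.675 kJ/kg
condensation at -26.1 °C: -217 kJ/kg
liquid -26.1→-56.6 °C: -43.31 kJ/kg
Δh = -18.675 + -217 + -43.31 = -278.98 kJ/kg
Q = ṁ·Δh = 161.0 kg/h × -278.98 kJ/kg = -44917 kJ/h
|Q| = 12.477 kW

Q_c = 12.5 kJ/s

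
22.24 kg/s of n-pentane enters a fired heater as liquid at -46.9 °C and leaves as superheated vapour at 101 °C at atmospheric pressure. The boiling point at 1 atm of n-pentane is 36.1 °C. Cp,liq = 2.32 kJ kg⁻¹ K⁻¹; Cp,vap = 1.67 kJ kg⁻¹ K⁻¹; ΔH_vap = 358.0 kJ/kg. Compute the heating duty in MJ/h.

Q = 52800 MJ/h

liquid -46.9→36.1 °C: 192.56 kJ/kg
vaporisation at 36.1 °C: 358 kJ/kg
vapour 36.1→101 °C: 108.38 kJ/kg
Δh = 192.56 + 358 + 108.38 = 658.94 kJ/kg
Q = ṁ·Δh = 22.24 kg/s × 658.94 kJ/kg = 14655 kJ/s
|Q| = 14655 kW = 52758 MJ/h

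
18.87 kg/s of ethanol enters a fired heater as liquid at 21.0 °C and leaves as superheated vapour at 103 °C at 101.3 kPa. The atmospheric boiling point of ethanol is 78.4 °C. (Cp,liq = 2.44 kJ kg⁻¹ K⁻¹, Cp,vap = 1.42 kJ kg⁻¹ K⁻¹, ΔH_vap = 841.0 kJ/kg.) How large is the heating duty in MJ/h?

liquid 21.0→78.4 °C: 140.06 kJ/kg
vaporisation at 78.4 °C: 841 kJ/kg
vapour 78.4→103 °C: 34.932 kJ/kg
Δh = 140.06 + 841 + 34.932 = 1016 kJ/kg
Q = ṁ·Δh = 18.87 kg/s × 1016 kJ/kg = 19172 kJ/s
|Q| = 19172 kW = 69018 MJ/h

Q = 69000 MJ/h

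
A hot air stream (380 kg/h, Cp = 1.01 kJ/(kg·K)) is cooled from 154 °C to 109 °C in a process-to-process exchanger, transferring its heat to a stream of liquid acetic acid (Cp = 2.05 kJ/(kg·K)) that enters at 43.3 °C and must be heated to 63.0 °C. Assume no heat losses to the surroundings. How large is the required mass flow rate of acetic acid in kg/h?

Heat released by hot stream: Q = 380 × 1.01 × (154 − 109) = 17271 kJ/h
Energy balance on cold side (adiabatic exchanger): Q = ṁ_c·Cp_c·(T_c,out − T_c,in)
ṁ_c = 17271 / [2.05 × (63.0 − 43.3)] = 427.66 kg/h

ṁ_c = 428 kg/h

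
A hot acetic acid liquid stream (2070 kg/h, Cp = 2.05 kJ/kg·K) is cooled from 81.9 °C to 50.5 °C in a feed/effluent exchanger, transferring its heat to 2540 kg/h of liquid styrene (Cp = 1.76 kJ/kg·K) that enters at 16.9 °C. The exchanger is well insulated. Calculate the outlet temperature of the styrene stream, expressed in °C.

Heat released by hot stream: Q = 2070 × 2.05 × (81.9 − 50.5) = 133250 kJ/h
Energy balance on cold side (adiabatic exchanger): Q = ṁ_c·Cp_c·(T_c,out − T_c,in)
T_c,out = 16.9 + 133250/(2540 × 1.76) = 46.706 °C

T_c,out = 46.7 °C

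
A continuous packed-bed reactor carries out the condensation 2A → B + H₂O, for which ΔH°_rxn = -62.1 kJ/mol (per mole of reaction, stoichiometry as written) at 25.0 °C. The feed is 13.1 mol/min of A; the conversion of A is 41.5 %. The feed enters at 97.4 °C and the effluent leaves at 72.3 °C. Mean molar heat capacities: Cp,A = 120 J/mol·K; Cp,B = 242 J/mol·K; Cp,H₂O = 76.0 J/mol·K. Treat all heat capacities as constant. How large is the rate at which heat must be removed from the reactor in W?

Q_out = 3300 W

Extent of reaction ξ = 0.415 × 13.1 / 2 = 2.7182 mol/min
Reaction term: ξ·ΔH°_rxn = 2.7182 × -62.1 = -168.8 kJ/min
Sensible, feed 97.4→25 °C: -113.81 kJ/min
Outlet flows (mol/min): A 7.6635, B 2.7182, H₂O 2.7182
Sensible, products 25→72.3 °C: 84.384 kJ/min
Q = ΔH = -198.23 kJ/min = -3.3039 kW
Heat removed = 3303.9 W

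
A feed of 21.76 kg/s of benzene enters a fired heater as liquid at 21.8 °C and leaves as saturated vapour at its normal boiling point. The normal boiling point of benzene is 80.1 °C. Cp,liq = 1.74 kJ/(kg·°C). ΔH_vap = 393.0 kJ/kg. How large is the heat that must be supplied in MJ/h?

Q = 38700 MJ/h

liquid 21.8→80.1 °C: 101.44 kJ/kg
vaporisation at 80.1 °C: 393 kJ/kg
Δh = 101.44 + 393 = 494.44 kJ/kg
Q = ṁ·Δh = 21.76 kg/s × 494.44 kJ/kg = 10759 kJ/s
|Q| = 10759 kW = 38733 MJ/h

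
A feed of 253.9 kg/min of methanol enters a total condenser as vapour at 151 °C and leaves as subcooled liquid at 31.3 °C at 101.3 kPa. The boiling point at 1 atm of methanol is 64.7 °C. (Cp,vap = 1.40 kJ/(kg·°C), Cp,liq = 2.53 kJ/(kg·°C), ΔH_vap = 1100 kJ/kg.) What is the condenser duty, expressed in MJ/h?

Q_c = 19900 MJ/h

vapour 151→64.7 °C: -120.82 kJ/kg
condensation at 64.7 °C: -1100 kJ/kg
liquid 64.7→31.3 °C: -84.502 kJ/kg
Δh = -120.82 + -1100 + -84.502 = -1305.3 kJ/kg
Q = ṁ·Δh = 253.9 kg/min × -1305.3 kJ/kg = -331420 kJ/min
|Q| = 5523.7 kW = 19885 MJ/h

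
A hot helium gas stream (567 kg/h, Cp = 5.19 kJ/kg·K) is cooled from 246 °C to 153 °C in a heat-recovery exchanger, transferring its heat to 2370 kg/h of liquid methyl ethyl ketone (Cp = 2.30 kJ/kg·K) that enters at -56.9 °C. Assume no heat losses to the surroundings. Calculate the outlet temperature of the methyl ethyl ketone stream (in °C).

T_c,out = -6.69 °C

Heat released by hot stream: Q = 567 × 5.19 × (246 − 153) = 273670 kJ/h
Energy balance on cold side (adiabatic exchanger): Q = ṁ_c·Cp_c·(T_c,out − T_c,in)
T_c,out = -56.9 + 273670/(2370 × 2.30) = -6.6938 °C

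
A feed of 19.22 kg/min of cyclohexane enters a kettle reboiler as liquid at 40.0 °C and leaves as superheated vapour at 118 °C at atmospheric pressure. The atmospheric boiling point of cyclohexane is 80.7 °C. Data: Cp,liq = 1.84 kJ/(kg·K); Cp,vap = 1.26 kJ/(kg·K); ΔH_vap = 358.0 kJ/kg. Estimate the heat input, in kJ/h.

liquid 40.0→80.7 °C: 74.888 kJ/kg
vaporisation at 80.7 °C: 358 kJ/kg
vapour 80.7→118 °C: 46.998 kJ/kg
Δh = 74.888 + 358 + 46.998 = 479.89 kJ/kg
Q = ṁ·Δh = 19.22 kg/min × 479.89 kJ/kg = 9223.4 kJ/min
|Q| = 153.72 kW = 553400 kJ/h

Q = 553000 kJ/h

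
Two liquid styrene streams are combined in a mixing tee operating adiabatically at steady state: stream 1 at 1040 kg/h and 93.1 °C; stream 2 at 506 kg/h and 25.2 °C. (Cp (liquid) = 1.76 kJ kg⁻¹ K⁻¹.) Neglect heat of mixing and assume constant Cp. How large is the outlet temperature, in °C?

Energy balance with Q = 0: Σ ṁᵢCp,ᵢ(T_out − Tᵢ) = 0
T_out = Σ ṁᵢCp,ᵢTᵢ / Σ ṁᵢCp,ᵢ
      = 192850 / 2721 = 70.877 °C

T_out = 70.9 °C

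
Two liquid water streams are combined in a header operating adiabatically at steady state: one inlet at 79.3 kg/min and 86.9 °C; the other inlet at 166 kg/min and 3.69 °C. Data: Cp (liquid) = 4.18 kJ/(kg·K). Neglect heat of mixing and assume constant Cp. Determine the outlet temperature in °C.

No heat crosses the boundary, so H_out = H_in.
Σ ṁᵢCp,ᵢTᵢ = 79.3×4.18×86.9 + 166×4.18×3.69 = 31366
Σ ṁᵢCp,ᵢ = 79.3×4.18 + 166×4.18 = 1025.4
T_out = 31366 / 1025.4 = 30.59 °C

T_out = 30.6 °C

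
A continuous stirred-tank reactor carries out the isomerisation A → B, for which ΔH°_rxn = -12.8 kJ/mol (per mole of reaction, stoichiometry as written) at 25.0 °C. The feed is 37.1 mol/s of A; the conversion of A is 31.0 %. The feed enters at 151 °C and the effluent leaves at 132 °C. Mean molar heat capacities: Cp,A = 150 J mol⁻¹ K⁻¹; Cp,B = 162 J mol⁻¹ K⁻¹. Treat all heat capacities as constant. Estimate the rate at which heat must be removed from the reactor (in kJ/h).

Extent of reaction ξ = 0.310 × 37.1 = 11.501 mol/s
Reaction term: ξ·ΔH°_rxn = 11.501 × -12.8 = -147.21 kJ/s
Sensible, feed 151→25 °C: -701.19 kJ/s
Outlet flows (mol/s): A 25.599, B 11.501
Sensible, products 25→132 °C: 610.22 kJ/s
Q = ΔH = -238.18 kJ/s = -238.18 kW
Heat removed = 857450 kJ/h

Q_out = 857000 kJ/h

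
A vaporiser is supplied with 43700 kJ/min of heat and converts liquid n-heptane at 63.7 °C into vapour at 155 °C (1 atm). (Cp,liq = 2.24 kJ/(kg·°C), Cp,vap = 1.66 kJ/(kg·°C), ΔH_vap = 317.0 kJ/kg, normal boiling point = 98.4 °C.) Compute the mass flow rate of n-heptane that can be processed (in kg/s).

Δh = 2.24×(98.4−63.7) + 317.0 + 1.66×(155−98.4) = 488.68 kJ/kg
Q = 43700 kJ/min = 728.33 kJ/s = 728.33 kJ/s
ṁ = Q/Δh = 728.33 / 488.68 = 1.4904 kg/s

ṁ = 1.49 kg/s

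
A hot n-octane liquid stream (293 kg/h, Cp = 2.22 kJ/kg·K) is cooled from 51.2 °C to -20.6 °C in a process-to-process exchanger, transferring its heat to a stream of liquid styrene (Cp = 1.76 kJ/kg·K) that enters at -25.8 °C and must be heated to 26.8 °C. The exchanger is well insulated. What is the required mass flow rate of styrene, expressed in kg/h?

Heat released by hot stream: Q = 293 × 2.22 × (51.2 − -20.6) = 46703 kJ/h
Energy balance on cold side (adiabatic exchanger): Q = ṁ_c·Cp_c·(T_c,out − T_c,in)
ṁ_c = 46703 / [1.76 × (26.8 − -25.8)] = 504.48 kg/h

ṁ_c = 504 kg/h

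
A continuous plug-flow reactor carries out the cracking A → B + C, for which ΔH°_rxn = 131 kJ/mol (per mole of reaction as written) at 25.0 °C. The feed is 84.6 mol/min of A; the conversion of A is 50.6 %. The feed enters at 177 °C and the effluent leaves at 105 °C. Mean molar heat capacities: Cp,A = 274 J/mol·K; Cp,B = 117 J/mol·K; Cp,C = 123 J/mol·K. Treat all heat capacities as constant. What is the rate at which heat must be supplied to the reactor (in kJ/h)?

Extent of reaction ξ = 0.506 × 84.6 = 42.808 mol/min
Reaction term: ξ·ΔH°_rxn = 42.808 × 131 = 5607.8 kJ/min
Sensible, feed 177→25 °C: -3523.4 kJ/min
Outlet flows (mol/min): A 41.792, B 42.808, C 42.808
Sensible, products 25→105 °C: 1738 kJ/min
Q = ΔH = 3822.4 kJ/min = 63.706 kW
Heat supplied = 229340 kJ/h

Q_in = 229000 kJ/h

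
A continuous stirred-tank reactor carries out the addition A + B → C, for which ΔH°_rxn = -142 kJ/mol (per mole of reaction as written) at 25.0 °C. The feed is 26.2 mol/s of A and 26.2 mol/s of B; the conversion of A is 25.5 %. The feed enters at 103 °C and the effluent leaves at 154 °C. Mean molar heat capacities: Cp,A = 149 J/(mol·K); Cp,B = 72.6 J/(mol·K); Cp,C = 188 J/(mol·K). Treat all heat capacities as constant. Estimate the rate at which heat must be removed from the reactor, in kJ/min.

Q_out = 40900 kJ/min

Extent of reaction ξ = 0.255 × 26.2 = 6.681 mol/s
Reaction term: ξ·ΔH°_rxn = 6.681 × -142 = -948.7 kJ/s
Sensible, feed 103→25 °C: -452.86 kJ/s
Outlet flows (mol/s): A 19.519, B 19.519, C 6.681
Sensible, products 25→154 °C: 720.01 kJ/s
Q = ΔH = -681.56 kJ/s = -681.56 kW
Heat removed = 40893 kJ/min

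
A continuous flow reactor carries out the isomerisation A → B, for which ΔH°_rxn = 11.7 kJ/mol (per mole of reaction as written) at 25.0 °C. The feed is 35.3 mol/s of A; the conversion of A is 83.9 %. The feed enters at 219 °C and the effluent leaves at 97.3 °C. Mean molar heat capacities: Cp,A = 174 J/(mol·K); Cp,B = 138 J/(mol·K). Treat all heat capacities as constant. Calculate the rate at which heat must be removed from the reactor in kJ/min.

Q_out = 28700 kJ/min

Extent of reaction ξ = 0.839 × 35.3 = 29.617 mol/s
Reaction term: ξ·ΔH°_rxn = 29.617 × 11.7 = 346.52 kJ/s
Sensible, feed 219→25 °C: -1191.6 kJ/s
Outlet flows (mol/s): A 5.6833, B 29.617
Sensible, products 25→97.3 °C: 366.99 kJ/s
Q = ΔH = -478.08 kJ/s = -478.08 kW
Heat removed = 28685 kJ/min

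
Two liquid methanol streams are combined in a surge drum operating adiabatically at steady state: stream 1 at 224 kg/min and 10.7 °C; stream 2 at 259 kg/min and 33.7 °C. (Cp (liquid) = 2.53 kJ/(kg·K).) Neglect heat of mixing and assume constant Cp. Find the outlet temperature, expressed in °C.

T_out = 23.0 °C

No heat crosses the boundary, so H_out = H_in.
Σ ṁᵢCp,ᵢTᵢ = 224×2.53×10.7 + 259×2.53×33.7 = 28147
Σ ṁᵢCp,ᵢ = 224×2.53 + 259×2.53 = 1222
T_out = 28147 / 1222 = 23.033 °C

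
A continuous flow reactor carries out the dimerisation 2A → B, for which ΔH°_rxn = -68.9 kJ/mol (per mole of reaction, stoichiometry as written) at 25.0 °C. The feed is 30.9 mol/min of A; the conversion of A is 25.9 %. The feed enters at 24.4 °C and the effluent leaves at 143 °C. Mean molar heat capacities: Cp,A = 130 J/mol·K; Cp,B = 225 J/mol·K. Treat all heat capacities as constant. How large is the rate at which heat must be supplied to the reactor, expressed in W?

Extent of reaction ξ = 0.259 × 30.9 / 2 = 4.0015 mol/min
Reaction term: ξ·ΔH°_rxn = 4.0015 × -68.9 = -275.71 kJ/min
Sensible, feed 24.4→25 °C: 2.4102 kJ/min
Outlet flows (mol/min): A 22.897, B 4.0015
Sensible, products 25→143 °C: 457.48 kJ/min
Q = ΔH = 184.18 kJ/min = 3.0697 kW
Heat supplied = 3069.7 W

Q_in = 3070 W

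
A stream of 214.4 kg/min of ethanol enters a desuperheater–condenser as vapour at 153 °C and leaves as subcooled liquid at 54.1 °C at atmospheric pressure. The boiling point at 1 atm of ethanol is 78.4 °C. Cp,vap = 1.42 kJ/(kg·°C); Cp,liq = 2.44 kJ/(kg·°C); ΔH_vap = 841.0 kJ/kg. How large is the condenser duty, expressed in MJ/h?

Q_c = 12900 MJ/h

vapour 153→78.4 °C: -105.93 kJ/kg
condensation at 78.4 °C: -841 kJ/kg
liquid 78.4→54.1 °C: -59.292 kJ/kg
Δh = -105.93 + -841 + -59.292 = -1006.2 kJ/kg
Q = ṁ·Δh = 214.4 kg/min × -1006.2 kJ/kg = -215730 kJ/min
|Q| = 3595.6 kW = 12944 MJ/h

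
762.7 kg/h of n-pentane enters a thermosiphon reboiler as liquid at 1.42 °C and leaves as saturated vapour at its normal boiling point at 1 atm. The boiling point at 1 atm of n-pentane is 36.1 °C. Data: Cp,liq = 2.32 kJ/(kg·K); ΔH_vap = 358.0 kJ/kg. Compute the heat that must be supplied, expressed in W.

liquid 1.42→36.1 °C: 80.458 kJ/kg
vaporisation at 36.1 °C: 358 kJ/kg
Δh = 80.458 + 358 = 438.46 kJ/kg
Q = ṁ·Δh = 762.7 kg/h × 438.46 kJ/kg = 334410 kJ/h
|Q| = 92.892 kW = 92892 W

Q = 92900 W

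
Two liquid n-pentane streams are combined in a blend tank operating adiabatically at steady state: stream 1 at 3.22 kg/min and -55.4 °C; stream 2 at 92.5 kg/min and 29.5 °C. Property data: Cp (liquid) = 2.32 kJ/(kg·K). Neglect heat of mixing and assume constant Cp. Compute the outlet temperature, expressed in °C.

Adiabatic, steady state ⇒ Σ ṁᵢCp,ᵢ(T_out − Tᵢ) = 0
T_out = Σ ṁᵢCp,ᵢTᵢ / Σ ṁᵢCp,ᵢ
      = 5916.8 / 222.07 = 26.644 °C

T_out = 26.6 °C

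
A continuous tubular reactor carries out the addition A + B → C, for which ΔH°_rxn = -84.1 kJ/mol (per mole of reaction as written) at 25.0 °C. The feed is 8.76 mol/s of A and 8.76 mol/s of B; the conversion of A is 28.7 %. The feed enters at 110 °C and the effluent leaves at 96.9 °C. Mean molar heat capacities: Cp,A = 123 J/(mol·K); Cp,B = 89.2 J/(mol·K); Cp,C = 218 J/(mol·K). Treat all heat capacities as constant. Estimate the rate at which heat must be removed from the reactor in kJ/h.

Extent of reaction ξ = 0.287 × 8.76 = 2.5141 mol/s
Reaction term: ξ·ΔH°_rxn = 2.5141 × -84.1 = -211.44 kJ/s
Sensible, feed 110→25 °C: -158 kJ/s
Outlet flows (mol/s): A 6.2459, B 6.2459, C 2.5141
Sensible, products 25→96.9 °C: 134.7 kJ/s
Q = ΔH = -234.74 kJ/s = -234.74 kW
Heat removed = 845060 kJ/h

Q_out = 845000 kJ/h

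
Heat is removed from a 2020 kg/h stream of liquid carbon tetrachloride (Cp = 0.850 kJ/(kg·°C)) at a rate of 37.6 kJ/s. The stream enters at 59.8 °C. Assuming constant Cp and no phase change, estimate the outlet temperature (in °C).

T_out = -19.0 °C

Q = 37.6 kJ/s = 135360 kJ/h
ΔT = Q/(ṁ·Cp) = 135360/(2020×0.850) = 78.835 K
T_out = 59.8 − 78.835 = -19.035 °C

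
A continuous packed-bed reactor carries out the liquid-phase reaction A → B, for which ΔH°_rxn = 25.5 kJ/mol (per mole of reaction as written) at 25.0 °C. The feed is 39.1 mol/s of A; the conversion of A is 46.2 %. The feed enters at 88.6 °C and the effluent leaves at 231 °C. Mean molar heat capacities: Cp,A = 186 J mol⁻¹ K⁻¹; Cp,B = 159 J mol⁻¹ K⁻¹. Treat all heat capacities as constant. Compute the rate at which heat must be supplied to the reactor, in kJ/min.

Extent of reaction ξ = 0.462 × 39.1 = 18.064 mol/s
Reaction term: ξ·ΔH°_rxn = 18.064 × 25.5 = 460.64 kJ/s
Sensible, feed 88.6→25 °C: -462.54 kJ/s
Outlet flows (mol/s): A 21.036, B 18.064
Sensible, products 25→231 °C: 1397.7 kJ/s
Q = ΔH = 1395.8 kJ/s = 1395.8 kW
Heat supplied = 83747 kJ/min

Q_in = 83700 kJ/min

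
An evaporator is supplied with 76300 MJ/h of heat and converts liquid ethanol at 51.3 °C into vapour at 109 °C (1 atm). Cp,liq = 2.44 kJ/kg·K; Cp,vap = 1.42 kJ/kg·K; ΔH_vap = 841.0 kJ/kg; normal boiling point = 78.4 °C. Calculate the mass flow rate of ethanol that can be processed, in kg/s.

Δh = 2.44×(78.4−51.3) + 841.0 + 1.42×(109−78.4) = 950.58 kJ/kg
Q = 76300 MJ/h = 21194 kJ/s = 21194 kJ/s
ṁ = Q/Δh = 21194 / 950.58 = 22.296 kg/s

ṁ = 22.3 kg/s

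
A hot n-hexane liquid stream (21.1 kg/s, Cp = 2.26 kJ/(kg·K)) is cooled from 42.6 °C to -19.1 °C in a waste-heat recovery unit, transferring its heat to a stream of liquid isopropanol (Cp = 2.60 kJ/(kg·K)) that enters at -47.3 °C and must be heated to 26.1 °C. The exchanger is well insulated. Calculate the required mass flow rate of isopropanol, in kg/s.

ṁ_c = 15.4 kg/s

Heat released by hot stream: Q = 21.1 × 2.26 × (42.6 − -19.1) = 2942.2 kJ/s
Energy balance on cold side (adiabatic exchanger): Q = ṁ_c·Cp_c·(T_c,out − T_c,in)
ṁ_c = 2942.2 / [2.60 × (26.1 − -47.3)] = 15.417 kg/s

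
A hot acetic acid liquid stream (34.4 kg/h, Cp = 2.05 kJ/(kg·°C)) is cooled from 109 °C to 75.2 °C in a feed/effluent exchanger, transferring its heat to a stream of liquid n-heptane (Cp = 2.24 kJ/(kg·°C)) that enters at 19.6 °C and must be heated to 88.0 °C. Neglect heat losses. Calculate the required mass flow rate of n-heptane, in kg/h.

Heat released by hot stream: Q = 34.4 × 2.05 × (109 − 75.2) = 2383.6 kJ/h
Energy balance on cold side (adiabatic exchanger): Q = ṁ_c·Cp_c·(T_c,out − T_c,in)
ṁ_c = 2383.6 / [2.24 × (88.0 − 19.6)] = 15.557 kg/h

ṁ_c = 15.6 kg/h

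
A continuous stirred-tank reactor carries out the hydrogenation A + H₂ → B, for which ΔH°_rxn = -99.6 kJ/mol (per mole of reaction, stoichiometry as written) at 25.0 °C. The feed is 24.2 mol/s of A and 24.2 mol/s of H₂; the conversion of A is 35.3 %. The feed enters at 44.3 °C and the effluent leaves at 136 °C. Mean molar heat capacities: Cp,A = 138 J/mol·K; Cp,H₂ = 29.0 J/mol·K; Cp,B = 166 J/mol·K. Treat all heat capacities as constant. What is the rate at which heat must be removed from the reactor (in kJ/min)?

Q_out = 28900 kJ/min

Extent of reaction ξ = 0.353 × 24.2 = 8.5426 mol/s
Reaction term: ξ·ΔH°_rxn = 8.5426 × -99.6 = -850.84 kJ/s
Sensible, feed 44.3→25 °C: -77.999 kJ/s
Outlet flows (mol/s): A 15.657, H₂ 15.657, B 8.5426
Sensible, products 25→136 °C: 447.65 kJ/s
Q = ΔH = -481.19 kJ/s = -481.19 kW
Heat removed = 28872 kJ/min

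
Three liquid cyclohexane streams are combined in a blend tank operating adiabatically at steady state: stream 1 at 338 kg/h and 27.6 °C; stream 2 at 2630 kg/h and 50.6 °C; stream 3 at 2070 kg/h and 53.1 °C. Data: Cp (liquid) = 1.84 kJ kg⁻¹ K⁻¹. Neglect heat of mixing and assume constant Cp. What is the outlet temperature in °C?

T_out = 50.1 °C

Energy balance with Q = 0: Σ ṁᵢCp,ᵢ(T_out − Tᵢ) = 0
Σ ṁᵢCp,ᵢTᵢ = 338×1.84×27.6 + 2630×1.84×50.6 + 2070×1.84×53.1 = 464280
Σ ṁᵢCp,ᵢ = 338×1.84 + 2630×1.84 + 2070×1.84 = 9269.9
T_out = 464280 / 9269.9 = 50.084 °C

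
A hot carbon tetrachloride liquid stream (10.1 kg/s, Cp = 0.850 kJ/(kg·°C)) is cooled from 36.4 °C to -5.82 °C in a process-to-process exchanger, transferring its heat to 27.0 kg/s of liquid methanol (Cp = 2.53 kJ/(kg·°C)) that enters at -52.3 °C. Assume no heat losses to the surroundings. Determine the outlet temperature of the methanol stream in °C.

T_c,out = -47.0 °C

Heat released by hot stream: Q = 10.1 × 0.850 × (36.4 − -5.82) = 362.46 kJ/s
Energy balance on cold side (adiabatic exchanger): Q = ṁ_c·Cp_c·(T_c,out − T_c,in)
T_c,out = -52.3 + 362.46/(27.0 × 2.53) = -46.994 °C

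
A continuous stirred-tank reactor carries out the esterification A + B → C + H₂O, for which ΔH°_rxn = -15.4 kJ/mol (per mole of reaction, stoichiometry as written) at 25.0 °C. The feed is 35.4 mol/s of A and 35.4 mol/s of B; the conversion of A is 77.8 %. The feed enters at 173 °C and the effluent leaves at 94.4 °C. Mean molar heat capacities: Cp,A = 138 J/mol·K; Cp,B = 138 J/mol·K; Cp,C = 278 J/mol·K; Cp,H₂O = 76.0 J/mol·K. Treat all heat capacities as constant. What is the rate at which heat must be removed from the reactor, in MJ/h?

Q_out = 3750 MJ/h

Extent of reaction ξ = 0.778 × 35.4 = 27.541 mol/s
Reaction term: ξ·ΔH°_rxn = 27.541 × -15.4 = -424.13 kJ/s
Sensible, feed 173→25 °C: -1446 kJ/s
Outlet flows (mol/s): A 7.8588, B 7.8588, C 27.541, H₂O 27.541
Sensible, products 25→94.4 °C: 827.15 kJ/s
Q = ΔH = -1043 kJ/s = -1043 kW
Heat removed = 3754.8 MJ/h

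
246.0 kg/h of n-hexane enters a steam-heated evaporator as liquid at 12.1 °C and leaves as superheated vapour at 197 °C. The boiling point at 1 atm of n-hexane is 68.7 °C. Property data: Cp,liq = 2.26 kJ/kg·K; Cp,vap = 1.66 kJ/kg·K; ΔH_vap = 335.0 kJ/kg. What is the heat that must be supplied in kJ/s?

liquid 12.1→68.7 °C: 127.92 kJ/kg
vaporisation at 68.7 °C: 335 kJ/kg
vapour 68.7→197 °C: 212.98 kJ/kg
Δh = 127.92 + 335 + 212.98 = 675.89 kJ/kg
Q = ṁ·Δh = 246.0 kg/h × 675.89 kJ/kg = 166270 kJ/h
|Q| = 46.186 kW

Q = 46.2 kJ/s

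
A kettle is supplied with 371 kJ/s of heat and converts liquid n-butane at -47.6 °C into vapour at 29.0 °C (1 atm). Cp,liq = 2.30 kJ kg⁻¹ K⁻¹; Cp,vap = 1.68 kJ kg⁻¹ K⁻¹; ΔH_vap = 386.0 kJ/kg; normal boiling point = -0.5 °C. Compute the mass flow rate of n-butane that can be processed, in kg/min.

Δh = 2.30×(-0.5−-47.6) + 386.0 + 1.68×(29.0−-0.5) = 543.89 kJ/kg
Q = 371 kJ/s = 371 kJ/s = 22260 kJ/min
ṁ = Q/Δh = 22260 / 543.89 = 40.927 kg/min

ṁ = 40.9 kg/min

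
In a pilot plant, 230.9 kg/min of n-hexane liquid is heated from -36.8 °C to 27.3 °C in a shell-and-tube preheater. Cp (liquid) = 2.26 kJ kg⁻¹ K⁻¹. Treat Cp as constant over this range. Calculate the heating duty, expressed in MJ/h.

Q = 2010 MJ/h

Q = ṁ·Cp·ΔT = 230.9 × 2.26 × (27.3 − -36.8) = 33450 kJ/min
Converting: 33450 / 60 s = 557.49 kW
Heating duty = 2007 MJ/h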